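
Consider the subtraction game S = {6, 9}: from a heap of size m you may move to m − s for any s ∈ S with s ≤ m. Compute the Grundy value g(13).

Compute g(0), g(1), … for moves {6, 9}:
g(0) = mex{} = 0
g(1) = mex{} = 0
g(2) = mex{} = 0
g(3) = mex{} = 0
g(4) = mex{} = 0
g(5) = mex{} = 0
g(6) = mex{0} = 1
g(7) = mex{0} = 1
g(8) = mex{0} = 1
g(9) = mex{0} = 1
g(10) = mex{0} = 1
g(11) = mex{0} = 1
g(12) = mex{0,1} = 2
g(13) = mex{0,1} = 2
So g(13) = 2.

2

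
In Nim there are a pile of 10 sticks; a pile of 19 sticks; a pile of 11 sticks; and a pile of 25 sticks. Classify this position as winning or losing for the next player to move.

Winning position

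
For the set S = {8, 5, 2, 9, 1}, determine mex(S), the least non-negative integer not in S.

0 is not in the set, so the mex is 0.

0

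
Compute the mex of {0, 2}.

1

0 is in the set but 1 is not, so the mex is 1.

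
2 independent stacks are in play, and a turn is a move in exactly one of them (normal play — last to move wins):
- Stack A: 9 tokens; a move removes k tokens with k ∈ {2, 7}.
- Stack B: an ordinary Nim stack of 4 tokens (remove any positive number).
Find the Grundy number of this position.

4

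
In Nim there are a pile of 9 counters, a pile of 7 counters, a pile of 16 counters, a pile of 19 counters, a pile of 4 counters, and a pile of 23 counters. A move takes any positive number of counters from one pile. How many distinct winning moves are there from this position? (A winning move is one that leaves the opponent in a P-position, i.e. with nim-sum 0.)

3

Nim-sum: 9 ^ 7 ^ 16 ^ 19 ^ 4 ^ 23 = 30.
The overall nim-sum is X = 30. A pile of size p has a winning move iff p XOR X < p (reduce it to p XOR X).
  9: 9 XOR 30 = 23 ≥ 9 — no move.
  7: 7 XOR 30 = 25 ≥ 7 — no move.
  16: 16 XOR 30 = 14 < 16 — winning move (to 14).
  19: 19 XOR 30 = 13 < 19 — winning move (to 13).
  4: 4 XOR 30 = 26 ≥ 4 — no move.
  23: 23 XOR 30 = 9 < 23 — winning move (to 9).
That gives 3 winning moves.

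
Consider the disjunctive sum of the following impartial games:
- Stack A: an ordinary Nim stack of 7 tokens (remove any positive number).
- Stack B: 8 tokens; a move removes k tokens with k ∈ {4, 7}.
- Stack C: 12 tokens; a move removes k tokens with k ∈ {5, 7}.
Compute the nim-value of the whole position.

5

Stack A is a plain Nim stack of size 7, so its Grundy value is 7.
For stack B, compute g(0), g(1), … with moves {4, 7}:
g(0) = mex{} = 0
g(1) = mex{} = 0
g(2) = mex{} = 0
g(3) = mex{} = 0
g(4) = mex{0} = 1
g(5) = mex{0} = 1
g(6) = mex{0} = 1
g(7) = mex{0} = 1
g(8) = mex{0,1} = 2
So g(8) = 2.
For stack C, compute g(0), g(1), … with moves {5, 7}:
k:     0  1  2  3  4  5  6  7  8  9 10 11 12
g(k):  0  0  0  0  0  1  1  1  1  1  2  2  0
So g(12) = 0.
The value of a disjunctive sum is the nim-sum of the parts.
Combined value = 7 ⊕ 2 ⊕ 0 = 5.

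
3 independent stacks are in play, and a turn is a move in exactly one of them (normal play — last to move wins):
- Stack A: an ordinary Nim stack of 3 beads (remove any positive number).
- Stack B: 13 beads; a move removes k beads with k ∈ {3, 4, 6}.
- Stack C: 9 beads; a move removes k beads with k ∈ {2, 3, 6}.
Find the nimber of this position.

2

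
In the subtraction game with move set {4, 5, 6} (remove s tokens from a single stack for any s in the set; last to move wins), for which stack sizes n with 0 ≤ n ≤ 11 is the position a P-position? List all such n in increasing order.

0, 1, 2, 3, 10, 11

Compute g(0), g(1), … for moves {4, 5, 6}:
g(0) = mex{} = 0
g(1) = mex{} = 0
g(2) = mex{} = 0
g(3) = mex{} = 0
g(4) = mex{0} = 1
g(5) = mex{0} = 1
g(6) = mex{0} = 1
g(7) = mex{0} = 1
g(8) = mex{0,1} = 2
g(9) = mex{0,1} = 2
g(10) = mex{1} = 0
g(11) = mex{1} = 0
The P-positions (g = 0) in 0..11 are 0, 1, 2, 3, 10, 11.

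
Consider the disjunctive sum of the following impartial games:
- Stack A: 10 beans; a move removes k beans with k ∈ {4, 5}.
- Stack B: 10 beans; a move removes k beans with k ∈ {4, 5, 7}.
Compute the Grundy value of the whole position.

2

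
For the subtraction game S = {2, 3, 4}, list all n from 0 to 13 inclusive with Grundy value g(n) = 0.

0, 1, 6, 7, 12, 13

Compute g(0), g(1), … for moves {2, 3, 4}:
g(0) = mex{} = 0
g(1) = mex{} = 0
g(2) = mex{0} = 1
g(3) = mex{0} = 1
g(4) = mex{0,1} = 2
g(5) = mex{0,1} = 2
g(6) = mex{1,2} = 0
g(7) = mex{1,2} = 0
g(8) = mex{0,2} = 1
g(9) = mex{0,2} = 1
g(10) = mex{0,1} = 2
g(11) = mex{0,1} = 2
g(12) = mex{1,2} = 0
g(13) = mex{1,2} = 0
The P-positions (g = 0) in 0..13 are 0, 1, 6, 7, 12, 13.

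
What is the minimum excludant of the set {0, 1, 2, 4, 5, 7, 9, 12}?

3

The values 0, 1, 2 are all present; 3 is the first non-negative integer missing from the set.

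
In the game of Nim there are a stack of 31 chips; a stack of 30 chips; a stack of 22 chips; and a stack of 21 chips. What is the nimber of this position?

2

Compute the nim-sum pairwise:
31 ^ 30 = 1
1 ^ 22 = 23
23 ^ 21 = 2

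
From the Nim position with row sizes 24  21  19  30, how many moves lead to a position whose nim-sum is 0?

0

Compute the nim-sum pairwise:
24 ^ 21 = 13
13 ^ 19 = 30
30 ^ 30 = 0
The nim-sum is already 0, so every move leaves a nonzero nim-sum — there are no winning moves.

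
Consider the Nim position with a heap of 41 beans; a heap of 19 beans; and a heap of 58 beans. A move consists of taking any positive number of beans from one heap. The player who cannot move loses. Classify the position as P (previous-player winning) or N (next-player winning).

P-position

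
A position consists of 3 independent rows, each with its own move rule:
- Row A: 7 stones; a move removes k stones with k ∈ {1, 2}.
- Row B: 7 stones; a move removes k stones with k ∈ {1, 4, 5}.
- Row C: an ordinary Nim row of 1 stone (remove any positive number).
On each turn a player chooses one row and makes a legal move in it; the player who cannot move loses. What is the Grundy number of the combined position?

3

For row A, compute g(0), g(1), … with moves {1, 2}:
g(0) = mex{} = 0
g(1) = mex{0} = 1
g(2) = mex{0,1} = 2
g(3) = mex{1,2} = 0
g(4) = mex{0,2} = 1
g(5) = mex{0,1} = 2
g(6) = mex{1,2} = 0
g(7) = mex{0,2} = 1
So g(7) = 1.
For row B, compute g(0), g(1), … with moves {1, 4, 5}:
g(0) = mex{} = 0
g(1) = mex{0} = 1
g(2) = mex{1} = 0
g(3) = mex{0} = 1
g(4) = mex{0,1} = 2
g(5) = mex{0,1,2} = 3
g(6) = mex{0,1,3} = 2
g(7) = mex{0,1,2} = 3
So g(7) = 3.
Row C is a plain Nim row of size 1, so its Grundy value is 1.
The value of a disjunctive sum is the nim-sum of the parts.
Combined value = 1 ⊕ 3 ⊕ 1 = 3.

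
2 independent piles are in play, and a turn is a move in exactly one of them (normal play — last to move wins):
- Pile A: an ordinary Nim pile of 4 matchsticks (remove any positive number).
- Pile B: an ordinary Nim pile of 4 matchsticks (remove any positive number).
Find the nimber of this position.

Pile A is a plain Nim pile of size 4, so its Grundy value is 4.
Pile B is a plain Nim pile of size 4, so its Grundy value is 4.
The value of a disjunctive sum is the nim-sum of the parts.
Combined value = 4 ⊕ 4 = 0.

0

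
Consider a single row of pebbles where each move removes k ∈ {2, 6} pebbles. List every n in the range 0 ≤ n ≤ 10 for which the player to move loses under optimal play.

0, 1, 4, 5, 8, 9

Compute g(0), g(1), … for moves {2, 6}:
k:     0  1  2  3  4  5  6  7  8  9 10
g(k):  0  0  1  1  0  0  1  1  0  0  1
The P-positions (g = 0) in 0..10 are 0, 1, 4, 5, 8, 9.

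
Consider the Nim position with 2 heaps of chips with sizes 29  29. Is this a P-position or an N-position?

P-position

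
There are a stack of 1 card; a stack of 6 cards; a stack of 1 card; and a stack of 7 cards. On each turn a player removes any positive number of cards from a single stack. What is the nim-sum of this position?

Nim-sum: 1 XOR 6 XOR 1 XOR 7 = 1.

1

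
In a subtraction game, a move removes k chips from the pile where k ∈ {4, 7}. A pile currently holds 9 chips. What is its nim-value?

Compute g(0), g(1), … for moves {4, 7}:
k:     0  1  2  3  4  5  6  7  8  9
g(k):  0  0  0  0  1  1  1  1  2  2
So g(9) = 2.

2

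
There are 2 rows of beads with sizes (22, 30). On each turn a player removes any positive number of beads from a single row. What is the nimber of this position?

8

Compute the nim-sum pairwise:
22 XOR 30 = 8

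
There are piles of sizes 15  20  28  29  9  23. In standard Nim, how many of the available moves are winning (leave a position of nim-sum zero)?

5

Compute the nim-sum pairwise:
15 ⊕ 20 = 27
27 ⊕ 28 = 7
7 ⊕ 29 = 26
26 ⊕ 9 = 19
19 ⊕ 23 = 4
The overall nim-sum is X = 4. A pile of size p has a winning move iff p XOR X < p (reduce it to p XOR X).
  15: 15 XOR 4 = 11 < 15 — winning move (to 11).
  20: 20 XOR 4 = 16 < 20 — winning move (to 16).
  28: 28 XOR 4 = 24 < 28 — winning move (to 24).
  29: 29 XOR 4 = 25 < 29 — winning move (to 25).
  9: 9 XOR 4 = 13 ≥ 9 — no move.
  23: 23 XOR 4 = 19 < 23 — winning move (to 19).
That gives 5 winning moves.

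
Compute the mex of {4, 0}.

1

0 is in the set but 1 is not, so the mex is 1.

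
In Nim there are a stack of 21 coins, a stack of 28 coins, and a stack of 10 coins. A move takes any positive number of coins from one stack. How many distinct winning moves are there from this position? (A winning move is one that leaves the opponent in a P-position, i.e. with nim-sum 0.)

1

Compute the nim-sum pairwise:
21 ⊕ 28 = 9
9 ⊕ 10 = 3
The overall nim-sum is X = 3. A stack of size p has a winning move iff p XOR X < p (reduce it to p XOR X).
  21: 21 XOR 3 = 22 ≥ 21 — no move.
  28: 28 XOR 3 = 31 ≥ 28 — no move.
  10: 10 XOR 3 = 9 < 10 — winning move (to 9).
That gives 1 winning move.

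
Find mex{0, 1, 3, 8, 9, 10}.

The values 0, 1 are all present; 2 is the first non-negative integer missing from the set.

2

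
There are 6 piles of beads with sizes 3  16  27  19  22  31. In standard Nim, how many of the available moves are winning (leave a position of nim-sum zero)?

5

Nim-sum: 3 ⊕ 16 ⊕ 27 ⊕ 19 ⊕ 22 ⊕ 31 = 18.
The overall nim-sum is X = 18. A pile of size p has a winning move iff p XOR X < p (reduce it to p XOR X).
  3: 3 XOR 18 = 17 ≥ 3 — no move.
  16: 16 XOR 18 = 2 < 16 — winning move (to 2).
  27: 27 XOR 18 = 9 < 27 — winning move (to 9).
  19: 19 XOR 18 = 1 < 19 — winning move (to 1).
  22: 22 XOR 18 = 4 < 22 — winning move (to 4).
  31: 31 XOR 18 = 13 < 31 — winning move (to 13).
That gives 5 winning moves.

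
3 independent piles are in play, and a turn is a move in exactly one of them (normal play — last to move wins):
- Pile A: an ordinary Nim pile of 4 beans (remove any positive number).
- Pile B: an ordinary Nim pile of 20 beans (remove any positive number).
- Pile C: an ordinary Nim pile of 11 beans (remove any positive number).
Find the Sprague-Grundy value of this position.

Pile A is a plain Nim pile of size 4, so its Grundy value is 4.
Pile B is a plain Nim pile of size 20, so its Grundy value is 20.
Pile C is a plain Nim pile of size 11, so its Grundy value is 11.
By the Sprague-Grundy theorem, the Grundy value of a sum of independent games is the XOR of the component values.
Combined value = 4 XOR 20 XOR 11 = 27.

27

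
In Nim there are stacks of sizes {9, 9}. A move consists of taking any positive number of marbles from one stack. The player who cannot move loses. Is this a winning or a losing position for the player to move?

Losing position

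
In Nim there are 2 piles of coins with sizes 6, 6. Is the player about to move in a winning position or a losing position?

Losing position

Compute the nim-sum pairwise:
6 XOR 6 = 0
The nim-sum is 0, so this is a P-position: the player to move is in a losing position under optimal play.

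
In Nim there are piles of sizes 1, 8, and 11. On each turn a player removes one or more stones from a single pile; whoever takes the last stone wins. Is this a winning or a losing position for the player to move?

Winning position

Compute the nim-sum pairwise:
1 XOR 8 = 9
9 XOR 11 = 2
The nim-sum is 2 ≠ 0, so this is an N-position: the player to move can win.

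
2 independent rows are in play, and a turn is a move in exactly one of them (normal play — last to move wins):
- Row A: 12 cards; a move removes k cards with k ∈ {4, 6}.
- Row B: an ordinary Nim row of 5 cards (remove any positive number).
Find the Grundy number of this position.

5

Grundy values for row A (subtraction set {4, 6}):
k:     0  1  2  3  4  5  6  7  8  9 10 11 12
g(k):  0  0  0  0  1  1  1  1  2  2  0  0  0
So g(12) = 0.
Row B is a plain Nim row of size 5, so its Grundy value is 5.
The value of a disjunctive sum is the nim-sum of the parts.
Combined value = 0 XOR 5 = 5.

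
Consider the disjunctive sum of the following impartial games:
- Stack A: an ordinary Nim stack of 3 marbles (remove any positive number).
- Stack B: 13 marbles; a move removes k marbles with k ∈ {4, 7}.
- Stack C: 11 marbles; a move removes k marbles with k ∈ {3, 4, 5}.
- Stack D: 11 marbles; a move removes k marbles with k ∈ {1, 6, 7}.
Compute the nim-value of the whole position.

1

Stack A is a plain Nim stack of size 3, so its Grundy value is 3.
Build the Grundy sequence for stack B with g(k) = mex{g(k−s) : s ∈ {4, 7}, s ≤ k}:
g(0) = mex{} = 0
g(1) = mex{} = 0
g(2) = mex{} = 0
g(3) = mex{} = 0
g(4) = mex{0} = 1
g(5) = mex{0} = 1
g(6) = mex{0} = 1
g(7) = mex{0} = 1
g(8) = mex{0,1} = 2
g(9) = mex{0,1} = 2
g(10) = mex{0,1} = 2
g(11) = mex{1} = 0
g(12) = mex{1,2} = 0
g(13) = mex{1,2} = 0
So g(13) = 0.
Build the Grundy sequence for stack C with g(k) = mex{g(k−s) : s ∈ {3, 4, 5}, s ≤ k}:
k:     0  1  2  3  4  5  6  7  8  9 10 11
g(k):  0  0  0  1  1  1  2  2  0  0  0  1
So g(11) = 1.
Grundy values for stack D (subtraction set {1, 6, 7}):
g(0) = mex{} = 0
g(1) = mex{0} = 1
g(2) = mex{1} = 0
g(3) = mex{0} = 1
g(4) = mex{1} = 0
g(5) = mex{0} = 1
g(6) = mex{0,1} = 2
g(7) = mex{0,1,2} = 3
g(8) = mex{0,1,3} = 2
g(9) = mex{0,1,2} = 3
g(10) = mex{0,1,3} = 2
g(11) = mex{0,1,2} = 3
So g(11) = 3.
The value of a disjunctive sum is the nim-sum of the parts.
Combined value = 3 XOR 0 XOR 1 XOR 3 = 1.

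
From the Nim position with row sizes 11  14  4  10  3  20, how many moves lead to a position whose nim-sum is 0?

Bitwise XOR of the heap sizes:
  01011  (11)
  01110  (14)
  00100  (4)
  01010  (10)
  00011  (3)
  10100  (20)
  -----
  11100  (28)
The overall nim-sum is X = 28. A row of size p has a winning move iff p XOR X < p (reduce it to p XOR X).
  11: 11 XOR 28 = 23 ≥ 11 — no move.
  14: 14 XOR 28 = 18 ≥ 14 — no move.
  4: 4 XOR 28 = 24 ≥ 4 — no move.
  10: 10 XOR 28 = 22 ≥ 10 — no move.
  3: 3 XOR 28 = 31 ≥ 3 — no move.
  20: 20 XOR 28 = 8 < 20 — winning move (to 8).
That gives 1 winning move.

1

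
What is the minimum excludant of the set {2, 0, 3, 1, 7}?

The values 0, 1, 2, 3 are all present; 4 is the first non-negative integer missing from the set.

4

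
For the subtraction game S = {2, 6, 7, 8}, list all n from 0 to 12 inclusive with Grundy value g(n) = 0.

0, 1, 4, 5

Build the Grundy sequence with g(k) = mex{g(k−s) : s ∈ {2, 6, 7, 8}, s ≤ k}:
g(0) = mex{} = 0
g(1) = mex{} = 0
g(2) = mex{0} = 1
g(3) = mex{0} = 1
g(4) = mex{1} = 0
g(5) = mex{1} = 0
g(6) = mex{0} = 1
g(7) = mex{0} = 1
g(8) = mex{0,1} = 2
g(9) = mex{0,1} = 2
g(10) = mex{0,1,2} = 3
g(11) = mex{0,1,2} = 3
g(12) = mex{0,1,3} = 2
The P-positions (g = 0) in 0..12 are 0, 1, 4, 5.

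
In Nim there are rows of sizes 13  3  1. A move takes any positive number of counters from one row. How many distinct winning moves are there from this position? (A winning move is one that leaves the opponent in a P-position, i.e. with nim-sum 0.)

1

Compute the nim-sum pairwise:
13 XOR 3 = 14
14 XOR 1 = 15
The overall nim-sum is X = 15. A row of size p has a winning move iff p XOR X < p (reduce it to p XOR X).
  13: 13 XOR 15 = 2 < 13 — winning move (to 2).
  3: 3 XOR 15 = 12 ≥ 3 — no move.
  1: 1 XOR 15 = 14 ≥ 1 — no move.
That gives 1 winning move.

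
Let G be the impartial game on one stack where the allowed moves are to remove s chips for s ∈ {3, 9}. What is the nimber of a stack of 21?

Grundy values for subtraction set {3, 9}:
k:     0  1  2  3  4  5  6  7  8  9 10 11 12 13 14 15 16 17 18 19 20 21
g(k):  0  0  0  1  1  1  0  0  0  1  1  1  0  0  0  1  1  1  0  0  0  1
So g(21) = 1.

1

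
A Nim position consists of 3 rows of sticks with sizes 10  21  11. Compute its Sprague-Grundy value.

20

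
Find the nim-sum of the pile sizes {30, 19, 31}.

18

Nim-sum: 30 ^ 19 ^ 31 = 18.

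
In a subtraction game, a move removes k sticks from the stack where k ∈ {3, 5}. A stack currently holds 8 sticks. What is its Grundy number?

0

Compute g(0), g(1), … for moves {3, 5}:
g(0) = mex{} = 0
g(1) = mex{} = 0
g(2) = mex{} = 0
g(3) = mex{0} = 1
g(4) = mex{0} = 1
g(5) = mex{0} = 1
g(6) = mex{0,1} = 2
g(7) = mex{0,1} = 2
g(8) = mex{1} = 0
So g(8) = 0.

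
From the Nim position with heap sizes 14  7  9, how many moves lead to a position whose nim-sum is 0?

0

Nim-sum: 14 XOR 7 XOR 9 = 0.
The nim-sum is already 0, so every move leaves a nonzero nim-sum — there are no winning moves.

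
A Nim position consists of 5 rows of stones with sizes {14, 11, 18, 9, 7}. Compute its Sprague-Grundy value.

25

Compute the nim-sum pairwise:
14 ^ 11 = 5
5 ^ 18 = 23
23 ^ 9 = 30
30 ^ 7 = 25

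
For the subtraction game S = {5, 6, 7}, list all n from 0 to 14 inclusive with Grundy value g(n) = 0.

0, 1, 2, 3, 4, 12, 13, 14

Compute g(0), g(1), … for moves {5, 6, 7}:
k:     0  1  2  3  4  5  6  7  8  9 10 11 12 13 14
g(k):  0  0  0  0  0  1  1  1  1  1  2  2  0  0  0
The P-positions (g = 0) in 0..14 are 0, 1, 2, 3, 4, 12, 13, 14.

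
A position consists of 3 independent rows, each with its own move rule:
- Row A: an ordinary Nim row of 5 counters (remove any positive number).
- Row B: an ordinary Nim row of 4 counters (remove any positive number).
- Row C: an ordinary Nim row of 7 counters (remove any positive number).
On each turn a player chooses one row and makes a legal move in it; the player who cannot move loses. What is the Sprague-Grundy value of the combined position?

6

Row A is a plain Nim row of size 5, so its Grundy value is 5.
Row B is a plain Nim row of size 4, so its Grundy value is 4.
Row C is a plain Nim row of size 7, so its Grundy value is 7.
The value of a disjunctive sum is the nim-sum of the parts.
Combined value = 5 XOR 4 XOR 7 = 6.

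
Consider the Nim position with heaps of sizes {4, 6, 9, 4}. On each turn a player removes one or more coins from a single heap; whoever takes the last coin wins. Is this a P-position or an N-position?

N-position

Compute the nim-sum pairwise:
4 ⊕ 6 = 2
2 ⊕ 9 = 11
11 ⊕ 4 = 15
The nim-sum is 15 ≠ 0, so this is an N-position: the player to move can win.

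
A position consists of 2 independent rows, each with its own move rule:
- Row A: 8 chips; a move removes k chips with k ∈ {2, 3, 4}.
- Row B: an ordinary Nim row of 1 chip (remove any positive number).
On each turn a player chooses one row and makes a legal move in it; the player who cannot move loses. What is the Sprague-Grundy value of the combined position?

For row A, compute g(0), g(1), … with moves {2, 3, 4}:
g(0) = mex{} = 0
g(1) = mex{} = 0
g(2) = mex{0} = 1
g(3) = mex{0} = 1
g(4) = mex{0,1} = 2
g(5) = mex{0,1} = 2
g(6) = mex{1,2} = 0
g(7) = mex{1,2} = 0
g(8) = mex{0,2} = 1
So g(8) = 1.
Row B is a plain Nim row of size 1, so its Grundy value is 1.
The value of a disjunctive sum is the nim-sum of the parts.
Combined value = 1 ⊕ 1 = 0.

0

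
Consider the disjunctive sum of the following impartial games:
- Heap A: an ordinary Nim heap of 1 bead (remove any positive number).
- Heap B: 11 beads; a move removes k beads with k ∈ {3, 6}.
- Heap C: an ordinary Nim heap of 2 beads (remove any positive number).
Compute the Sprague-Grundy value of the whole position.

3

Heap A is a plain Nim heap of size 1, so its Grundy value is 1.
Grundy values for heap B (subtraction set {3, 6}):
k:     0  1  2  3  4  5  6  7  8  9 10 11
g(k):  0  0  0  1  1  1  2  2  2  0  0  0
So g(11) = 0.
Heap C is a plain Nim heap of size 2, so its Grundy value is 2.
By the Sprague-Grundy theorem, the Grundy value of a sum of independent games is the XOR of the component values.
Combined value = 1 XOR 0 XOR 2 = 3.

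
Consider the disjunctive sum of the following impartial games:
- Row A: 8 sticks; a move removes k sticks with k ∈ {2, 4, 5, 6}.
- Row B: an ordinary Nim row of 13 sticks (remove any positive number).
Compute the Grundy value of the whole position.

13

For row A, compute g(0), g(1), … with moves {2, 4, 5, 6}:
g(0) = mex{} = 0
g(1) = mex{} = 0
g(2) = mex{0} = 1
g(3) = mex{0} = 1
g(4) = mex{0,1} = 2
g(5) = mex{0,1} = 2
g(6) = mex{0,1,2} = 3
g(7) = mex{0,1,2} = 3
g(8) = mex{1,2,3} = 0
So g(8) = 0.
Row B is a plain Nim row of size 13, so its Grundy value is 13.
The value of a disjunctive sum is the nim-sum of the parts.
Combined value = 0 XOR 13 = 13.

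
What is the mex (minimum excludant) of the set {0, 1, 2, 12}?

The values 0, 1, 2 are all present; 3 is the first non-negative integer missing from the set.

3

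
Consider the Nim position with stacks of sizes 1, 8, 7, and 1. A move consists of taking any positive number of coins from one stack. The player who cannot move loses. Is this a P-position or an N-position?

N-position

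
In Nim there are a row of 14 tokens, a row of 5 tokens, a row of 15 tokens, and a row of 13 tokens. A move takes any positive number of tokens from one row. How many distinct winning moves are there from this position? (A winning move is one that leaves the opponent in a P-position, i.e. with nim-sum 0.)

In binary:
  1110  (14)
  0101  (5)
  1111  (15)
  1101  (13)
  ----
  1001  (9)
The overall nim-sum is X = 9. A row of size p has a winning move iff p XOR X < p (reduce it to p XOR X).
  14: 14 XOR 9 = 7 < 14 — winning move (to 7).
  5: 5 XOR 9 = 12 ≥ 5 — no move.
  15: 15 XOR 9 = 6 < 15 — winning move (to 6).
  13: 13 XOR 9 = 4 < 13 — winning move (to 4).
That gives 3 winning moves.

3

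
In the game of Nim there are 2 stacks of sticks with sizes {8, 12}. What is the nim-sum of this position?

4

Nim-sum: 8 ⊕ 12 = 4.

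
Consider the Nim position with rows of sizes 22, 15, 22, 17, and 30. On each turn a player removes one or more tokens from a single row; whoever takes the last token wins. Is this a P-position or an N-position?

Compute the nim-sum pairwise:
22 ^ 15 = 25
25 ^ 22 = 15
15 ^ 17 = 30
30 ^ 30 = 0
The nim-sum is 0, so this is a P-position: the player to move is in a losing position under optimal play.

P-position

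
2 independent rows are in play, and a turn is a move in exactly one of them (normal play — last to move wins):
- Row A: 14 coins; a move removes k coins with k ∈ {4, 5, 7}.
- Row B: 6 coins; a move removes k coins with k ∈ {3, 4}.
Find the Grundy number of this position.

2

For row A, compute g(0), g(1), … with moves {4, 5, 7}:
k:     0  1  2  3  4  5  6  7  8  9 10 11 12 13 14
g(k):  0  0  0  0  1  1  1  1  2  2  2  0  0  0  0
So g(14) = 0.
Grundy values for row B (subtraction set {3, 4}):
g(0) = mex{} = 0
g(1) = mex{} = 0
g(2) = mex{} = 0
g(3) = mex{0} = 1
g(4) = mex{0} = 1
g(5) = mex{0} = 1
g(6) = mex{0,1} = 2
So g(6) = 2.
The value of a disjunctive sum is the nim-sum of the parts.
Combined value = 0 XOR 2 = 2.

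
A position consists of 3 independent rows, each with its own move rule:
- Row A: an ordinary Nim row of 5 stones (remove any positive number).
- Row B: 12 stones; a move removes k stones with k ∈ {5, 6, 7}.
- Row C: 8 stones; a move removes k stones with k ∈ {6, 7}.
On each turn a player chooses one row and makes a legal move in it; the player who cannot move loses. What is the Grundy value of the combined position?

Row A is a plain Nim row of size 5, so its Grundy value is 5.
Build the Grundy sequence for row B with g(k) = mex{g(k−s) : s ∈ {5, 6, 7}, s ≤ k}:
k:     0  1  2  3  4  5  6  7  8  9 10 11 12
g(k):  0  0  0  0  0  1  1  1  1  1  2  2  0
So g(12) = 0.
Grundy values for row C (subtraction set {6, 7}):
g(0) = mex{} = 0
g(1) = mex{} = 0
g(2) = mex{} = 0
g(3) = mex{} = 0
g(4) = mex{} = 0
g(5) = mex{} = 0
g(6) = mex{0} = 1
g(7) = mex{0} = 1
g(8) = mex{0} = 1
So g(8) = 1.
By the Sprague-Grundy theorem, the Grundy value of a sum of independent games is the XOR of the component values.
Combined value = 5 ⊕ 0 ⊕ 1 = 4.

4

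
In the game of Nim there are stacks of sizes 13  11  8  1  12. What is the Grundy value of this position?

3

Nim-sum: 13 ^ 11 ^ 8 ^ 1 ^ 12 = 3.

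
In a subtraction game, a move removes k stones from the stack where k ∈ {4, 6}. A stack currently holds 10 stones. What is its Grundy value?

Grundy values for subtraction set {4, 6}:
g(0) = mex{} = 0
g(1) = mex{} = 0
g(2) = mex{} = 0
g(3) = mex{} = 0
g(4) = mex{0} = 1
g(5) = mex{0} = 1
g(6) = mex{0} = 1
g(7) = mex{0} = 1
g(8) = mex{0,1} = 2
g(9) = mex{0,1} = 2
g(10) = mex{1} = 0
So g(10) = 0.

0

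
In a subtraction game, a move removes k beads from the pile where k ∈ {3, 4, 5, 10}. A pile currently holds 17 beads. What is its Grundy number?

Compute g(0), g(1), … for moves {3, 4, 5, 10}:
k:     0  1  2  3  4  5  6  7  8  9 10 11 12 13 14 15 16 17
g(k):  0  0  0  1  1  1  2  2  0  0  3  1  1  2  2  0  0  0
So g(17) = 0.

0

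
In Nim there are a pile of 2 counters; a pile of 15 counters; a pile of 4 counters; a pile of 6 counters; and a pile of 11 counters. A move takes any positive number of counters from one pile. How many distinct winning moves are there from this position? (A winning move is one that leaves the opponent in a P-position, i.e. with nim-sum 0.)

3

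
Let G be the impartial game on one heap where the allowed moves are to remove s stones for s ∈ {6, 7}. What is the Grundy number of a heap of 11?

Grundy values for subtraction set {6, 7}:
g(0) = mex{} = 0
g(1) = mex{} = 0
g(2) = mex{} = 0
g(3) = mex{} = 0
g(4) = mex{} = 0
g(5) = mex{} = 0
g(6) = mex{0} = 1
g(7) = mex{0} = 1
g(8) = mex{0} = 1
g(9) = mex{0} = 1
g(10) = mex{0} = 1
g(11) = mex{0} = 1
So g(11) = 1.

1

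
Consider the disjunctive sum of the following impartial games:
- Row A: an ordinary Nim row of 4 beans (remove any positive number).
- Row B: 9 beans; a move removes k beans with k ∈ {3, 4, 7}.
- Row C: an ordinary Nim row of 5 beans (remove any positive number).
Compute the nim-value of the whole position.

Row A is a plain Nim row of size 4, so its Grundy value is 4.
For row B, compute g(0), g(1), … with moves {3, 4, 7}:
k:     0  1  2  3  4  5  6  7  8  9
g(k):  0  0  0  1  1  1  2  2  2  3
So g(9) = 3.
Row C is a plain Nim row of size 5, so its Grundy value is 5.
The value of a disjunctive sum is the nim-sum of the parts.
Combined value = 4 ⊕ 3 ⊕ 5 = 2.

2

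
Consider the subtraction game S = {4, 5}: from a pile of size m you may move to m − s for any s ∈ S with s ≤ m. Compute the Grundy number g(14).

1

Build the Grundy sequence with g(k) = mex{g(k−s) : s ∈ {4, 5}, s ≤ k}:
k:     0  1  2  3  4  5  6  7  8  9 10 11 12 13 14
g(k):  0  0  0  0  1  1  1  1  2  0  0  0  0  1  1
So g(14) = 1.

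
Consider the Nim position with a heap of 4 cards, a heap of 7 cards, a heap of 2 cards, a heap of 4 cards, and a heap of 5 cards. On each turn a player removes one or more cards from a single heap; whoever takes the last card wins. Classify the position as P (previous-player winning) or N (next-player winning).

Nim-sum: 4 ⊕ 7 ⊕ 2 ⊕ 4 ⊕ 5 = 0.
The nim-sum is 0, so this is a P-position: the player to move is in a losing position under optimal play.

P-position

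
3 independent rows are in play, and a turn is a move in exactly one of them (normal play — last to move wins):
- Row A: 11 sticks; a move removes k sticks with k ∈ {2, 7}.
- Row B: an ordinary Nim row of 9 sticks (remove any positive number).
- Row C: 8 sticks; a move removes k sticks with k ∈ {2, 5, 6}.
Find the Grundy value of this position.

8

Build the Grundy sequence for row A with g(k) = mex{g(k−s) : s ∈ {2, 7}, s ≤ k}:
g(0) = mex{} = 0
g(1) = mex{} = 0
g(2) = mex{0} = 1
g(3) = mex{0} = 1
g(4) = mex{1} = 0
g(5) = mex{1} = 0
g(6) = mex{0} = 1
g(7) = mex{0} = 1
g(8) = mex{0,1} = 2
g(9) = mex{1} = 0
g(10) = mex{1,2} = 0
g(11) = mex{0} = 1
So g(11) = 1.
Row B is a plain Nim row of size 9, so its Grundy value is 9.
Build the Grundy sequence for row C with g(k) = mex{g(k−s) : s ∈ {2, 5, 6}, s ≤ k}:
k:     0  1  2  3  4  5  6  7  8
g(k):  0  0  1  1  0  2  1  3  0
So g(8) = 0.
The value of a disjunctive sum is the nim-sum of the parts.
Combined value = 1 XOR 9 XOR 0 = 8.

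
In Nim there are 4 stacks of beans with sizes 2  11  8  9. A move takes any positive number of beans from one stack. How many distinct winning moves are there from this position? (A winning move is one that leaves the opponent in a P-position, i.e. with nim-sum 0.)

3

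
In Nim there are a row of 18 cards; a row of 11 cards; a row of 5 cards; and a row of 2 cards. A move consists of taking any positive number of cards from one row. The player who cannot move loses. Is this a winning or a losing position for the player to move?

Winning position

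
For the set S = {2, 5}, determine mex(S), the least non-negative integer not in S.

0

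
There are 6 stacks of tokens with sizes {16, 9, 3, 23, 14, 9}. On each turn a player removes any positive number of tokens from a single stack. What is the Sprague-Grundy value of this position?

Compute the nim-sum pairwise:
16 ⊕ 9 = 25
25 ⊕ 3 = 26
26 ⊕ 23 = 13
13 ⊕ 14 = 3
3 ⊕ 9 = 10

10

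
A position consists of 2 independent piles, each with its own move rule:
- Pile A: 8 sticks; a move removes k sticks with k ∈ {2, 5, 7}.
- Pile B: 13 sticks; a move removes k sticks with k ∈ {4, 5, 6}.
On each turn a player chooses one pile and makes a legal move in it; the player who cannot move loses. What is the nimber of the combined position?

Grundy values for pile A (subtraction set {2, 5, 7}):
k:     0  1  2  3  4  5  6  7  8
g(k):  0  0  1  1  0  2  1  3  2
So g(8) = 2.
Build the Grundy sequence for pile B with g(k) = mex{g(k−s) : s ∈ {4, 5, 6}, s ≤ k}:
k:     0  1  2  3  4  5  6  7  8  9 10 11 12 13
g(k):  0  0  0  0  1  1  1  1  2  2  0  0  0  0
So g(13) = 0.
The value of a disjunctive sum is the nim-sum of the parts.
Combined value = 2 XOR 0 = 2.

2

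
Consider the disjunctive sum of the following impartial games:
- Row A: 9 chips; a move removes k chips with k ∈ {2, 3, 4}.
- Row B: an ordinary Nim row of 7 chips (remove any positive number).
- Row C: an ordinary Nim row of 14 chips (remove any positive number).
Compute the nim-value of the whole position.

For row A, compute g(0), g(1), … with moves {2, 3, 4}:
g(0) = mex{} = 0
g(1) = mex{} = 0
g(2) = mex{0} = 1
g(3) = mex{0} = 1
g(4) = mex{0,1} = 2
g(5) = mex{0,1} = 2
g(6) = mex{1,2} = 0
g(7) = mex{1,2} = 0
g(8) = mex{0,2} = 1
g(9) = mex{0,2} = 1
So g(9) = 1.
Row B is a plain Nim row of size 7, so its Grundy value is 7.
Row C is a plain Nim row of size 14, so its Grundy value is 14.
The value of a disjunctive sum is the nim-sum of the parts.
Combined value = 1 ⊕ 7 ⊕ 14 = 8.

8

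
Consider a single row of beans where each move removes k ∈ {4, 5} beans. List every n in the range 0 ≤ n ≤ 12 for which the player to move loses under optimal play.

Grundy values for subtraction set {4, 5}:
k:     0  1  2  3  4  5  6  7  8  9 10 11 12
g(k):  0  0  0  0  1  1  1  1  2  0  0  0  0
The P-positions (g = 0) in 0..12 are 0, 1, 2, 3, 9, 10, 11, 12.

0, 1, 2, 3, 9, 10, 11, 12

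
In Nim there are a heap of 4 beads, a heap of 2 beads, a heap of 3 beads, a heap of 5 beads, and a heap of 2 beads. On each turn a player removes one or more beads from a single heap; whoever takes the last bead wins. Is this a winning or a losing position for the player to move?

Winning position

In binary:
  100  (4)
  010  (2)
  011  (3)
  101  (5)
  010  (2)
  ---
  010  (2)
The nim-sum is 2 ≠ 0, so this is an N-position: the player to move can win.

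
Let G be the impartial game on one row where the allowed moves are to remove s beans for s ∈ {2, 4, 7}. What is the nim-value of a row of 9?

0

Build the Grundy sequence with g(k) = mex{g(k−s) : s ∈ {2, 4, 7}, s ≤ k}:
g(0) = mex{} = 0
g(1) = mex{} = 0
g(2) = mex{0} = 1
g(3) = mex{0} = 1
g(4) = mex{0,1} = 2
g(5) = mex{0,1} = 2
g(6) = mex{1,2} = 0
g(7) = mex{0,1,2} = 3
g(8) = mex{0,2} = 1
g(9) = mex{1,2,3} = 0
So g(9) = 0.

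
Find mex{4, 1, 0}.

The values 0, 1 are all present; 2 is the first non-negative integer missing from the set.

2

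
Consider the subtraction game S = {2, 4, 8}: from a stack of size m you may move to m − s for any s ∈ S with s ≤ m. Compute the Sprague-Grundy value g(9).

Compute g(0), g(1), … for moves {2, 4, 8}:
k:     0  1  2  3  4  5  6  7  8  9
g(k):  0  0  1  1  2  2  0  0  1  1
So g(9) = 1.

1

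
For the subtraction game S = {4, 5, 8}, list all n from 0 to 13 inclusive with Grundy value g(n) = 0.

0, 1, 2, 3, 12, 13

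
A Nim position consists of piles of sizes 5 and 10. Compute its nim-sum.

Nim-sum: 5 ⊕ 10 = 15.

15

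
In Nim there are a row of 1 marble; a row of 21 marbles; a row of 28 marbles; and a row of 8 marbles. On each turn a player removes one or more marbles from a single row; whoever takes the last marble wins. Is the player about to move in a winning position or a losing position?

Nim-sum: 1 XOR 21 XOR 28 XOR 8 = 0.
The nim-sum is 0, so this is a P-position: the player to move is in a losing position under optimal play.

Losing position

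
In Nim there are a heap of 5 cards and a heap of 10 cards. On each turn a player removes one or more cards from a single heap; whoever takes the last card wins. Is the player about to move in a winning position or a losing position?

Compute the nim-sum pairwise:
5 ⊕ 10 = 15
The nim-sum is 15 ≠ 0, so this is an N-position: the player to move can win.

Winning position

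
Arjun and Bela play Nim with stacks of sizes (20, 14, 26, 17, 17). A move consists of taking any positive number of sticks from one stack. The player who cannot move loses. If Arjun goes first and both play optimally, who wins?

Bela wins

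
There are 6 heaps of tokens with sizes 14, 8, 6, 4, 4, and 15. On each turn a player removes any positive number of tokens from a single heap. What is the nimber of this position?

Compute the nim-sum pairwise:
14 ^ 8 = 6
6 ^ 6 = 0
0 ^ 4 = 4
4 ^ 4 = 0
0 ^ 15 = 15

15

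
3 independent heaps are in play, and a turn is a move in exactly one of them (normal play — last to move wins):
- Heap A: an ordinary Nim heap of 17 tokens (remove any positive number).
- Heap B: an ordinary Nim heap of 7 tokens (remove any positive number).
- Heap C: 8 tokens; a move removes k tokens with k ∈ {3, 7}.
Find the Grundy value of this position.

Heap A is a plain Nim heap of size 17, so its Grundy value is 17.
Heap B is a plain Nim heap of size 7, so its Grundy value is 7.
Build the Grundy sequence for heap C with g(k) = mex{g(k−s) : s ∈ {3, 7}, s ≤ k}:
g(0) = mex{} = 0
g(1) = mex{} = 0
g(2) = mex{} = 0
g(3) = mex{0} = 1
g(4) = mex{0} = 1
g(5) = mex{0} = 1
g(6) = mex{1} = 0
g(7) = mex{0,1} = 2
g(8) = mex{0,1} = 2
So g(8) = 2.
The value of a disjunctive sum is the nim-sum of the parts.
Combined value = 17 XOR 7 XOR 2 = 20.

20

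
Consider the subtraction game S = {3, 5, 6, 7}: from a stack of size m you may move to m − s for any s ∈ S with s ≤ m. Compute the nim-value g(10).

0

Compute g(0), g(1), … for moves {3, 5, 6, 7}:
g(0) = mex{} = 0
g(1) = mex{} = 0
g(2) = mex{} = 0
g(3) = mex{0} = 1
g(4) = mex{0} = 1
g(5) = mex{0} = 1
g(6) = mex{0,1} = 2
g(7) = mex{0,1} = 2
g(8) = mex{0,1} = 2
g(9) = mex{0,1,2} = 3
g(10) = mex{1,2} = 0
So g(10) = 0.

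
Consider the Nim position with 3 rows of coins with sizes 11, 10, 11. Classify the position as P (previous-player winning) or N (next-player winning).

N-position

Nim-sum: 11 XOR 10 XOR 11 = 10.
The nim-sum is 10 ≠ 0, so this is an N-position: the player to move can win.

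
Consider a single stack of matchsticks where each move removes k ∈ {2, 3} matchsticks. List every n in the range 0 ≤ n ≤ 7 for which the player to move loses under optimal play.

0, 1, 5, 6

Build the Grundy sequence with g(k) = mex{g(k−s) : s ∈ {2, 3}, s ≤ k}:
g(0) = mex{} = 0
g(1) = mex{} = 0
g(2) = mex{0} = 1
g(3) = mex{0} = 1
g(4) = mex{0,1} = 2
g(5) = mex{1} = 0
g(6) = mex{1,2} = 0
g(7) = mex{0,2} = 1
The P-positions (g = 0) in 0..7 are 0, 1, 5, 6.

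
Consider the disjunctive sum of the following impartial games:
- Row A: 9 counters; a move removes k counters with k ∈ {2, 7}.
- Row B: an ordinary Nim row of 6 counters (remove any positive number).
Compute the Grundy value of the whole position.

Grundy values for row A (subtraction set {2, 7}):
g(0) = mex{} = 0
g(1) = mex{} = 0
g(2) = mex{0} = 1
g(3) = mex{0} = 1
g(4) = mex{1} = 0
g(5) = mex{1} = 0
g(6) = mex{0} = 1
g(7) = mex{0} = 1
g(8) = mex{0,1} = 2
g(9) = mex{1} = 0
So g(9) = 0.
Row B is a plain Nim row of size 6, so its Grundy value is 6.
By the Sprague-Grundy theorem, the Grundy value of a sum of independent games is the XOR of the component values.
Combined value = 0 XOR 6 = 6.

6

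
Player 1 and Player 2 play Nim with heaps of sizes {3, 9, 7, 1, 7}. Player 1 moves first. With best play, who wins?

Player 1 wins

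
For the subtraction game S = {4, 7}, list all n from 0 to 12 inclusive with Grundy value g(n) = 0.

0, 1, 2, 3, 11, 12

Grundy values for subtraction set {4, 7}:
k:     0  1  2  3  4  5  6  7  8  9 10 11 12
g(k):  0  0  0  0  1  1  1  1  2  2  2  0  0
The P-positions (g = 0) in 0..12 are 0, 1, 2, 3, 11, 12.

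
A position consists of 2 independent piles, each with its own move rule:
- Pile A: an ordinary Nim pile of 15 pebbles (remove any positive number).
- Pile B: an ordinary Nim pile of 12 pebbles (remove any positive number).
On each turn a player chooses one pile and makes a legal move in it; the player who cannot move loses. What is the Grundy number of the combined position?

Pile A is a plain Nim pile of size 15, so its Grundy value is 15.
Pile B is a plain Nim pile of size 12, so its Grundy value is 12.
By the Sprague-Grundy theorem, the Grundy value of a sum of independent games is the XOR of the component values.
Combined value = 15 XOR 12 = 3.

3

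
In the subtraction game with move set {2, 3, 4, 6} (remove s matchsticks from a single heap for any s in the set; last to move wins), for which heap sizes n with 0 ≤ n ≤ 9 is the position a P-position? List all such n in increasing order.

0, 1, 8, 9

Build the Grundy sequence with g(k) = mex{g(k−s) : s ∈ {2, 3, 4, 6}, s ≤ k}:
g(0) = mex{} = 0
g(1) = mex{} = 0
g(2) = mex{0} = 1
g(3) = mex{0} = 1
g(4) = mex{0,1} = 2
g(5) = mex{0,1} = 2
g(6) = mex{0,1,2} = 3
g(7) = mex{0,1,2} = 3
g(8) = mex{1,2,3} = 0
g(9) = mex{1,2,3} = 0
The P-positions (g = 0) in 0..9 are 0, 1, 8, 9.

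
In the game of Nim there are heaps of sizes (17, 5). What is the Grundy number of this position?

20

Write each in binary and XOR column by column:
  10001  (17)
  00101  (5)
  -----
  10100  (20)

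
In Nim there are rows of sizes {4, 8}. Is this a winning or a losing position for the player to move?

Write each in binary and XOR column by column:
  0100  (4)
  1000  (8)
  ----
  1100  (12)
The nim-sum is 12 ≠ 0, so this is an N-position: the player to move can win.

Winning position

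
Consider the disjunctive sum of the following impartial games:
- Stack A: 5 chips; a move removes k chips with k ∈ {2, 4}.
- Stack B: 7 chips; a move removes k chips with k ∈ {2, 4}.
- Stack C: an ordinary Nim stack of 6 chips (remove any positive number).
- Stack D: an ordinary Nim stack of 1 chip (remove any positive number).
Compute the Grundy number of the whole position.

5

Grundy values for stack A (subtraction set {2, 4}):
k:     0  1  2  3  4  5
g(k):  0  0  1  1  2  2
So g(5) = 2.
For stack B, compute g(0), g(1), … with moves {2, 4}:
k:     0  1  2  3  4  5  6  7
g(k):  0  0  1  1  2  2  0  0
So g(7) = 0.
Stack C is a plain Nim stack of size 6, so its Grundy value is 6.
Stack D is a plain Nim stack of size 1, so its Grundy value is 1.
By the Sprague-Grundy theorem, the Grundy value of a sum of independent games is the XOR of the component values.
Combined value = 2 ⊕ 0 ⊕ 6 ⊕ 1 = 5.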